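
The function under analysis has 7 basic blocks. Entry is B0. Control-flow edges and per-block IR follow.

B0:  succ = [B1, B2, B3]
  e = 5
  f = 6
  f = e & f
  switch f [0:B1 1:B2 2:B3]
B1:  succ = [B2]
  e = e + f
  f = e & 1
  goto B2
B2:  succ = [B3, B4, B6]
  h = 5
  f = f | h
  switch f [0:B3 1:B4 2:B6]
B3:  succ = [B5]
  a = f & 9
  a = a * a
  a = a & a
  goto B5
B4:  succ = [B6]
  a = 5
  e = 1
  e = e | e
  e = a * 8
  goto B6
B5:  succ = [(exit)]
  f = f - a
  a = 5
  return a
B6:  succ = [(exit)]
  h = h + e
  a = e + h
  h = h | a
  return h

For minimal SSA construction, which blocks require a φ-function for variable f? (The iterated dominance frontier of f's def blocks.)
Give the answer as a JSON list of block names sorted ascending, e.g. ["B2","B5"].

Answer: ["B2", "B3"]

Derivation:
idom tree: B1←B0 B2←B0 B3←B0 B4←B2 B5←B3 B6←B2
Dom∩ at merges:
  B2: preds {B0,B1}: {B0} ∩ {B0,B1} = {B0}; idom=B0
  B3: preds {B0,B2}: {B0} ∩ {B0,B2} = {B0}; idom=B0
  B6: preds {B2,B4}: {B0,B2} ∩ {B0,B2,B4} = {B0,B2}; idom=B2

Frontier:
  B2←B0: walk · to B0
  B2←B1: walk B1 to B0
  B3←B0: walk · to B0
  B3←B2: walk B2 to B0
  B6←B2: walk · to B2
  B6←B4: walk B4 to B2
  DF(B0)=∅
  DF(B1)={B2}
  DF(B2)={B3}
  DF(B3)=∅
  DF(B4)={B6}
  DF(B5)=∅
  DF(B6)=∅

φ for f: defs {B0,B1,B2,B5}
  DF⁺ = {B2,B3}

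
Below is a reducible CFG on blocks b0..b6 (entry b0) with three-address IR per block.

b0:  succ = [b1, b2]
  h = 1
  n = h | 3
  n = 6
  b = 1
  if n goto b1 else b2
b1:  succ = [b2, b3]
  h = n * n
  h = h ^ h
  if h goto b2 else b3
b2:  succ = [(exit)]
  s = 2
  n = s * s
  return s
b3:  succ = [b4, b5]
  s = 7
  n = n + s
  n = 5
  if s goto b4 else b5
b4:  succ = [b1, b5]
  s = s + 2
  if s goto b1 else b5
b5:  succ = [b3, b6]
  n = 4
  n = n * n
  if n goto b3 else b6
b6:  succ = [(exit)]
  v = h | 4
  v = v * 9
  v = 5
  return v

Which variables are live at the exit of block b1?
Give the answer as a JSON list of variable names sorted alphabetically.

Answer: ["h", "n"]

Derivation:
def/use:
  b0: def={b,h,n} ue=∅
  b1: def={h} ue={n}
  b2: def={n,s} ue=∅
  b3: def={n,s} ue={n}
  b4: def={s} ue={s}
  b5: def={n} ue=∅
  b6: def={v} ue={h}

Liveness:
  b0 li=∅ lo={n}
  b1 li={n} lo={h,n}
  b2 li=∅ lo=∅
  b3 li={h,n} lo={h,n,s}
  b4 li={h,n,s} lo={h,n}
  b5 li={h} lo={h,n}
  b6 li={h} lo=∅

live-out(b1) = ["h", "n"]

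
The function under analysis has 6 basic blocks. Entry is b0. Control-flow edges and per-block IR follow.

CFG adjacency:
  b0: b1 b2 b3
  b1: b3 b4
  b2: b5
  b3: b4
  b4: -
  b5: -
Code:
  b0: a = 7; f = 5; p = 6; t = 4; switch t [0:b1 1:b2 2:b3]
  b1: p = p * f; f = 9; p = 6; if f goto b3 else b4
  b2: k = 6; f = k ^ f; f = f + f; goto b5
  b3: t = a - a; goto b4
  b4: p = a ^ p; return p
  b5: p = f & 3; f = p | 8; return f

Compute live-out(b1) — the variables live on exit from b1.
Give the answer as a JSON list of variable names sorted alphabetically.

def/use:
  b0 def {a,f,p,t} use ∅
  b1 def {f,p} use {f,p}
  b2 def {f,k} use {f}
  b3 def {t} use {a}
  b4 def {p} use {a,p}
  b5 def {f,p} use {f}

Backward fixpoint:
  b0: in=∅ out={a,f,p}
  b1: in={a,f,p} out={a,p}
  b2: in={f} out={f}
  b3: in={a,p} out={a,p}
  b4: in={a,p} out=∅
  b5: in={f} out=∅

live-out(b1) = ["a", "p"]

Answer: ["a", "p"]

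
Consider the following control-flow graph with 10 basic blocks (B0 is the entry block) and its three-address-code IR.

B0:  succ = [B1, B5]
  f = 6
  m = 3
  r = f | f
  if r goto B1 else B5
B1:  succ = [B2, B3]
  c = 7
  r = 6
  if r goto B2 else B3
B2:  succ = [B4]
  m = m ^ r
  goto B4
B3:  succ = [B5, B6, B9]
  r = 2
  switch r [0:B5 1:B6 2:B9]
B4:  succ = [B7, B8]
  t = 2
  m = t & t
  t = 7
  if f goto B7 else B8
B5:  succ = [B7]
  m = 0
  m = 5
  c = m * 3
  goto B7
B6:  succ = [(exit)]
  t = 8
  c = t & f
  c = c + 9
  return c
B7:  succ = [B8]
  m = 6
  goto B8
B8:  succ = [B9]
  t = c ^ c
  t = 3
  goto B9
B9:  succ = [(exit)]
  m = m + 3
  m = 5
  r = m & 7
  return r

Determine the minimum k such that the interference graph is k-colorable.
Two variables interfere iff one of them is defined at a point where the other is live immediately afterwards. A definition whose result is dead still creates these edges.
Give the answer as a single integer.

Block summaries:
  B0: def={f,m,r} ue=∅
  B1: def={c,r} ue=∅
  B2: def={m} ue={m,r}
  B3: def={r} ue=∅
  B4: def={m,t} ue={f}
  B5: def={c,m} ue=∅
  B6: def={c,t} ue={f}
  B7: def={m} ue=∅
  B8: def={t} ue={c}
  B9: def={m,r} ue={m}

Live sets:
  B0: in=∅ out={f,m}
  B1: in={f,m} out={c,f,m,r}
  B2: in={c,f,m,r} out={c,f}
  B3: in={f,m} out={f,m}
  B4: in={c,f} out={c,m}
  B5: in=∅ out={c}
  B6: in={f} out=∅
  B7: in={c} out={c,m}
  B8: in={c,m} out={m}
  B9: in={m} out=∅

Conflict graph:
  c — {f,m,r,t}
  f — {c,m,r,t}
  m — {c,f,r,t}
  r — {c,f,m}
  t — {c,f,m}

Chromatic number:
  lower bound: {c,f,m,r} mutually conflict ⇒ χ ≥ 4
  4-colouring: R0={c}  R1={f}  R2={m}  R3={r,t}
  χ = 4

Answer: 4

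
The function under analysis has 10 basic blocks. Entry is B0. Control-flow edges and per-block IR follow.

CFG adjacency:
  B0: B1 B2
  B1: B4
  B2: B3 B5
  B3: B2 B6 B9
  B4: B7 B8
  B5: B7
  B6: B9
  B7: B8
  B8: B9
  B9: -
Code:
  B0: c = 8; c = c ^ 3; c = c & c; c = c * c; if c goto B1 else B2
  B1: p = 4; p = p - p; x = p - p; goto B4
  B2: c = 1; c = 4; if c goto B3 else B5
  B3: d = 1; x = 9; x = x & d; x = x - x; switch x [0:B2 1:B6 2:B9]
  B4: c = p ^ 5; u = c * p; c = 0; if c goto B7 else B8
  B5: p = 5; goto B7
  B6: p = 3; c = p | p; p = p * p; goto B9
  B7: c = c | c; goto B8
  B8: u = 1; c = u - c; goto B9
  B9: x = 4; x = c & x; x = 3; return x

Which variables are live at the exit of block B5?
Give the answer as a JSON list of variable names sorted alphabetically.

Block summaries:
  B0 def {c} use ∅
  B1 def {p,x} use ∅
  B2 def {c} use ∅
  B3 def {d,x} use ∅
  B4 def {c,u} use {p}
  B5 def {p} use ∅
  B6 def {c,p} use ∅
  B7 def {c} use {c}
  B8 def {c,u} use {c}
  B9 def {x} use {c}

Live sets:
  B0 li=∅ lo=∅
  B1 li=∅ lo={p}
  B2 li=∅ lo={c}
  B3 li={c} lo={c}
  B4 li={p} lo={c}
  B5 li={c} lo={c}
  B6 li=∅ lo={c}
  B7 li={c} lo={c}
  B8 li={c} lo={c}
  B9 li={c} lo=∅

live-out(B5) = ["c"]

Answer: ["c"]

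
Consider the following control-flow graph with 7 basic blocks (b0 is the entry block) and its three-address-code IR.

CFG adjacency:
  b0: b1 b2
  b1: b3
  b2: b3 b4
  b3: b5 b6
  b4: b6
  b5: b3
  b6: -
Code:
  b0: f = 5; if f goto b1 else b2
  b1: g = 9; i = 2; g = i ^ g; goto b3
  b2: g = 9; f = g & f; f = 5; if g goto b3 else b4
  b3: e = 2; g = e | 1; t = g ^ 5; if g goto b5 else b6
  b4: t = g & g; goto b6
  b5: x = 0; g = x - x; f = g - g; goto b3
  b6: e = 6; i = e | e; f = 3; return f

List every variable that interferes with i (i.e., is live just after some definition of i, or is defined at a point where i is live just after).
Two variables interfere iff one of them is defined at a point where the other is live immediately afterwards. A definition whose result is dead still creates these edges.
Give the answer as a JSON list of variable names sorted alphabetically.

def/use:
  b0 def {f} use ∅
  b1 def {g,i} use ∅
  b2 def {f,g} use {f}
  b3 def {e,g,t} use ∅
  b4 def {t} use {g}
  b5 def {f,g,x} use ∅
  b6 def {e,f,i} use ∅

Live sets:
  live b0: ∅→{f}
  live b1: ∅→∅
  live b2: {f}→{g}
  live b3: ∅→∅
  live b4: {g}→∅
  live b5: ∅→∅
  live b6: ∅→∅

Interference:
  e: ∅
  f: {g}
  g: {f,i,t}
  i: {g}
  t: {g}
  x: ∅

N(i) = ["g"]

Answer: ["g"]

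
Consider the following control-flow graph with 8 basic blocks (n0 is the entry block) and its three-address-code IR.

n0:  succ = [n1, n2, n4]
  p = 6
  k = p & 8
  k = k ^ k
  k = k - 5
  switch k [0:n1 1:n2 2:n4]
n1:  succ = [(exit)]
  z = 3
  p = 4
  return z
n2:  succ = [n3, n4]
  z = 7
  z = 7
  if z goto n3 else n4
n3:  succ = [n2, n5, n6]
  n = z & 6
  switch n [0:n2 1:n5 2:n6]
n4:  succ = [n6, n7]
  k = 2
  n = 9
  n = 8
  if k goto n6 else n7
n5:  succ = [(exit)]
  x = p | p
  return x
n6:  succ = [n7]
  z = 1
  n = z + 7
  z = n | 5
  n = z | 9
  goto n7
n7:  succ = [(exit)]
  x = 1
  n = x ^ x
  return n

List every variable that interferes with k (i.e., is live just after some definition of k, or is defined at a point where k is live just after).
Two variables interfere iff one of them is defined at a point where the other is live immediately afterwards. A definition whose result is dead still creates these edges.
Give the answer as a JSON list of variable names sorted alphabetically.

Per-block:
  n0 def {k,p} use ∅
  n1 def {p,z} use ∅
  n2 def {z} use ∅
  n3 def {n} use {z}
  n4 def {k,n} use ∅
  n5 def {x} use {p}
  n6 def {n,z} use ∅
  n7 def {n,x} use ∅

Live sets:
  n0 li=∅ lo={p}
  n1 li=∅ lo=∅
  n2 li={p} lo={p,z}
  n3 li={p,z} lo={p}
  n4 li=∅ lo=∅
  n5 li={p} lo=∅
  n6 li=∅ lo=∅
  n7 li=∅ lo=∅

Conflict graph:
  k: {n,p}
  n: {k,p}
  p: {k,n,z}
  x: ∅
  z: {p}

N(k) = ["n", "p"]

Answer: ["n", "p"]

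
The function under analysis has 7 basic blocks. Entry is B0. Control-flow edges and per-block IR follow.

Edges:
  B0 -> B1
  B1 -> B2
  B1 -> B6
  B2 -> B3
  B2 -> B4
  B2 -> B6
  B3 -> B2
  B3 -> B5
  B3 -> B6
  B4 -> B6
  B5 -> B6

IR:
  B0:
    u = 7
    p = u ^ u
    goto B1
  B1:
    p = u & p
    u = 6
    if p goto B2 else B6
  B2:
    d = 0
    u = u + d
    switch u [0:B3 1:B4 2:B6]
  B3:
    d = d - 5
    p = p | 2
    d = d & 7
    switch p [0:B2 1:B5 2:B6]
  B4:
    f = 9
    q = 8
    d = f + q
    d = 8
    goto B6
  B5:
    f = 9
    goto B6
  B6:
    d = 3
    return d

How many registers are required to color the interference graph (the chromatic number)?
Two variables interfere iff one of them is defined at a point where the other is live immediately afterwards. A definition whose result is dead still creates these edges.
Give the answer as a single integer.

Answer: 3

Working:
def/use:
  B0: {p,u} / ∅
  B1: {p,u} / {p,u}
  B2: {d,u} / {u}
  B3: {d,p} / {d,p}
  B4: {d,f,q} / ∅
  B5: {f} / ∅
  B6: {d} / ∅

Backward fixpoint:
  live B0: ∅→{p,u}
  live B1: {p,u}→{p,u}
  live B2: {p,u}→{d,p,u}
  live B3: {d,p,u}→{p,u}
  live B4: ∅→∅
  live B5: ∅→∅
  live B6: ∅→∅

Interfere edges:
  d — {p,u}
  f — {q}
  p — {d,u}
  q — {f}
  u — {d,p}

Registers:
  {d,p,u} pairwise interfere (3-clique) ⇒ χ ≥ 3
  assign d→R0 f→R0 p→R1 q→R1 u→R2 — no edge inside a register ⇒ χ ≤ 3
  χ = 3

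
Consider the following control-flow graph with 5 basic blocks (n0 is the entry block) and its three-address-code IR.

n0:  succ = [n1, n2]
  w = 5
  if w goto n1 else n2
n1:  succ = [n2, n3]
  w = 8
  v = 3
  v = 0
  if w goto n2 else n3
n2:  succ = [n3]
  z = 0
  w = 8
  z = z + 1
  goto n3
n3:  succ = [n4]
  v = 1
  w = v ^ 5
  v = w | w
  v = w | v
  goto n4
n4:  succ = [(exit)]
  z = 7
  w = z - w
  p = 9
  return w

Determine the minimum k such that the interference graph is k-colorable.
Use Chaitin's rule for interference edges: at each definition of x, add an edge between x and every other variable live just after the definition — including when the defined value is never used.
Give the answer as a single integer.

def/use:
  n0 def {w} use ∅
  n1 def {v,w} use ∅
  n2 def {w,z} use ∅
  n3 def {v,w} use ∅
  n4 def {p,w,z} use {w}

Liveness:
  n0 li=∅ lo=∅
  n1 li=∅ lo=∅
  n2 li=∅ lo=∅
  n3 li=∅ lo={w}
  n4 li={w} lo=∅

Interference:
  p↔{w}
  v↔{w}
  w↔{p,v,z}
  z↔{w}

Chromatic number:
  lower bound: {p,w} mutually conflict ⇒ χ ≥ 2
  2-colouring: c0={w}  c1={p,v,z}
  χ = 2

Answer: 2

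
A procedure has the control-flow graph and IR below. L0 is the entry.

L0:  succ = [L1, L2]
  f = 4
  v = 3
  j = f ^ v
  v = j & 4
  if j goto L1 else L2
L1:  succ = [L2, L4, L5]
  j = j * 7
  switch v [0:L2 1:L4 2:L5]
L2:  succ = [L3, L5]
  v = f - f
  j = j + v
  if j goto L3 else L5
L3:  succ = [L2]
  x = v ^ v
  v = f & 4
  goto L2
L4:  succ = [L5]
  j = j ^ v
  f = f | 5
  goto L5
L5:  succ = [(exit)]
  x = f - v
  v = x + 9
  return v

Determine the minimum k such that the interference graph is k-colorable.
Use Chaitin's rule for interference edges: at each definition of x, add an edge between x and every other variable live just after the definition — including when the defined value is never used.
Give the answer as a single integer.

Answer: 3

Analysis:
def/use:
  L0: def={f,j,v} ue=∅
  L1: def={j} ue={j,v}
  L2: def={j,v} ue={f,j}
  L3: def={v,x} ue={f,v}
  L4: def={f,j} ue={f,j,v}
  L5: def={v,x} ue={f,v}

Liveness:
  live L0: ∅→{f,j,v}
  live L1: {f,j,v}→{f,j,v}
  live L2: {f,j}→{f,j,v}
  live L3: {f,j,v}→{f,j}
  live L4: {f,j,v}→{f,v}
  live L5: {f,v}→∅

Conflict graph:
  f: {j,v,x}
  j: {f,v,x}
  v: {f,j}
  x: {f,j}

Colouring:
  lower bound: {f,j,v} mutually conflict ⇒ χ ≥ 3
  3-colouring: r0={f}  r1={j}  r2={v,x}
  χ = 3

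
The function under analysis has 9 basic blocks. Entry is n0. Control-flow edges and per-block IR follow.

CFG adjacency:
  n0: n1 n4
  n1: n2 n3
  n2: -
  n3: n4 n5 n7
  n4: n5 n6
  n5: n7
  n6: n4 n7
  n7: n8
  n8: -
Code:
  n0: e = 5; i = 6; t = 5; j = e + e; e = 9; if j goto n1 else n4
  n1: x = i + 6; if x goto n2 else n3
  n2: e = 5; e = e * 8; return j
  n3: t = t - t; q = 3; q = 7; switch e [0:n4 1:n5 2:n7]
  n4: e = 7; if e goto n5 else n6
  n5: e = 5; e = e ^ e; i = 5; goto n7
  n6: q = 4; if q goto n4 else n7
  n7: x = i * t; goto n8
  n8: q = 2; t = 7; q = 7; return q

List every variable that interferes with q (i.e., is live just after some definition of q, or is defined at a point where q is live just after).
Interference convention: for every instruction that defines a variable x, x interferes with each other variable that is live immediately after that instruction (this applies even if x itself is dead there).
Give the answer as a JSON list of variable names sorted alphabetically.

def/use:
  n0: {e,i,j,t} / ∅
  n1: {x} / {i}
  n2: {e} / {j}
  n3: {q,t} / {e,t}
  n4: {e} / ∅
  n5: {e,i} / ∅
  n6: {q} / ∅
  n7: {x} / {i,t}
  n8: {q,t} / ∅

Liveness:
  n0: in=∅ out={e,i,j,t}
  n1: in={e,i,j,t} out={e,i,j,t}
  n2: in={j} out=∅
  n3: in={e,i,t} out={i,t}
  n4: in={i,t} out={i,t}
  n5: in={t} out={i,t}
  n6: in={i,t} out={i,t}
  n7: in={i,t} out=∅
  n8: in=∅ out=∅

Conflict graph:
  e: {i,j,q,t,x}
  i: {e,j,q,t,x}
  j: {e,i,t,x}
  q: {e,i,t}
  t: {e,i,j,q,x}
  x: {e,i,j,t}

N(q) = ["e", "i", "t"]

Answer: ["e", "i", "t"]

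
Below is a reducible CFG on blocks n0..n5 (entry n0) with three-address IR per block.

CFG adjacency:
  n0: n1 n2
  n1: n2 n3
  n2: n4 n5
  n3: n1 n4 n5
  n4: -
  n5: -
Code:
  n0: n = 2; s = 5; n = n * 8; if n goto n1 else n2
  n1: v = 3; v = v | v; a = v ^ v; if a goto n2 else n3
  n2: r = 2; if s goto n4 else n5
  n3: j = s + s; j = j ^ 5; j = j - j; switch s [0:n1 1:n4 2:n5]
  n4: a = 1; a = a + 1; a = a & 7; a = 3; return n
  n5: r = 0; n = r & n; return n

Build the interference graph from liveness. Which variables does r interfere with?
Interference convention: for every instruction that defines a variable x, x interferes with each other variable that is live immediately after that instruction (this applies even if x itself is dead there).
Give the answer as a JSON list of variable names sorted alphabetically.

Per-block:
  n0: def={n,s} ue=∅
  n1: def={a,v} ue=∅
  n2: def={r} ue={s}
  n3: def={j} ue={s}
  n4: def={a} ue={n}
  n5: def={n,r} ue={n}

Live sets:
  live n0: ∅→{n,s}
  live n1: {n,s}→{n,s}
  live n2: {n,s}→{n}
  live n3: {n,s}→{n,s}
  live n4: {n}→∅
  live n5: {n}→∅

Conflict graph:
  a — {n,s}
  j — {n,s}
  n — {a,j,r,s,v}
  r — {n,s}
  s — {a,j,n,r,v}
  v — {n,s}

N(r) = ["n", "s"]

Answer: ["n", "s"]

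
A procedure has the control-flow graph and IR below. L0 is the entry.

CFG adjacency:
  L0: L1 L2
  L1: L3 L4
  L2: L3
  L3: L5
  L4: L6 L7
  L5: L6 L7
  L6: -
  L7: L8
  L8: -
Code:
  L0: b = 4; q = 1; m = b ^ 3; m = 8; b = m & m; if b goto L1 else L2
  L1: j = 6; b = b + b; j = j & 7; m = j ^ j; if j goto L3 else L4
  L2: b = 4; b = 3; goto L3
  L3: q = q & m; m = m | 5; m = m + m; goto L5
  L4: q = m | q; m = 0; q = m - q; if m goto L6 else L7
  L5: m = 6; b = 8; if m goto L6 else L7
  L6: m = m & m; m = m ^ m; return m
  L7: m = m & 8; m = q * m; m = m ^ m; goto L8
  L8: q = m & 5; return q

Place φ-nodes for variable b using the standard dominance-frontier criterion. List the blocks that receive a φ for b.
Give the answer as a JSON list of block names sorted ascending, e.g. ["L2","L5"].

Answer: ["L3", "L6", "L7"]

Analysis:
idom tree: L1←L0 L2←L0 L3←L0 L4←L1 L5←L3 L6←L0 L7←L0 L8←L7
Dom at joins:
  L3: preds {L1,L2}: {L0,L1} ∩ {L0,L2} = {L0}; idom=L0
  L6: preds {L4,L5}: {L0,L1,L4} ∩ {L0,L3,L5} = {L0}; idom=L0
  L7: preds {L4,L5}: {L0,L1,L4} ∩ {L0,L3,L5} = {L0}; idom=L0

DF derivation:
  join L3 pred L1: L1 stop@L0
  join L3 pred L2: L2 stop@L0
  join L6 pred L4: L4→L1 stop@L0
  join L6 pred L5: L5→L3 stop@L0
  join L7 pred L4: L4→L1 stop@L0
  join L7 pred L5: L5→L3 stop@L0
  DF(L0)=∅
  DF(L1)={L3,L6,L7}
  DF(L2)={L3}
  DF(L3)={L6,L7}
  DF(L4)={L6,L7}
  DF(L5)={L6,L7}
  DF(L6)=∅
  DF(L7)=∅
  DF(L8)=∅

φ for b: defs {L0,L1,L2,L5}
  DF⁺ = {L3,L6,L7}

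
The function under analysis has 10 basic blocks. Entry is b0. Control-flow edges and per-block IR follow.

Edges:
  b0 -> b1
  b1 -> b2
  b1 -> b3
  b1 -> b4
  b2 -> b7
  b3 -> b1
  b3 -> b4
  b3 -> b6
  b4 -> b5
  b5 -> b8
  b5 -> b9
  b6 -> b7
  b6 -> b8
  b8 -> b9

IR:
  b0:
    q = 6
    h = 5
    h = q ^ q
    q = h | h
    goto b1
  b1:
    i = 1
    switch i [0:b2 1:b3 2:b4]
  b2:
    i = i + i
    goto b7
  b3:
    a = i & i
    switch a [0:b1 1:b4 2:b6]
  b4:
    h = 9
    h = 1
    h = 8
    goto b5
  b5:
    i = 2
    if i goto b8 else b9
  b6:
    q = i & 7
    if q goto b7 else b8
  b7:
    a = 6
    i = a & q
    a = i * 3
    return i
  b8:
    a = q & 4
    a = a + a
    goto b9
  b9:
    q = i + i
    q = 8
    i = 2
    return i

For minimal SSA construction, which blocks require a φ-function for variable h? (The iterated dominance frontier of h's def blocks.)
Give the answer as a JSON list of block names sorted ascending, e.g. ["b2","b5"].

idom tree: b1←b0 b2←b1 b3←b1 b4←b1 b5←b4 b6←b3 b7←b1 b8←b1 b9←b1
Join-block Dom:
  b1: preds {b0,b3}: {b0} ∩ {b0,b1,b3} = {b0}; idom=b0
  b4: preds {b1,b3}: {b0,b1} ∩ {b0,b1,b3} = {b0,b1}; idom=b1
  b7: preds {b2,b6}: {b0,b1,b2} ∩ {b0,b1,b3,b6} = {b0,b1}; idom=b1
  b8: preds {b5,b6}: {b0,b1,b4,b5} ∩ {b0,b1,b3,b6} = {b0,b1}; idom=b1
  b9: preds {b5,b8}: {b0,b1,b4,b5} ∩ {b0,b1,b8} = {b0,b1}; idom=b1

Frontier:
  join b1 pred b0: · stop@b0
  join b1 pred b3: b3→b1 stop@b0
  join b4 pred b1: · stop@b1
  join b4 pred b3: b3 stop@b1
  join b7 pred b2: b2 stop@b1
  join b7 pred b6: b6→b3 stop@b1
  join b8 pred b5: b5→b4 stop@b1
  join b8 pred b6: b6→b3 stop@b1
  join b9 pred b5: b5→b4 stop@b1
  join b9 pred b8: b8 stop@b1
  b0 → ∅
  b1 → {b1}
  b2 → {b7}
  b3 → {b1,b4,b7,b8}
  b4 → {b8,b9}
  b5 → {b8,b9}
  b6 → {b7,b8}
  b7 → ∅
  b8 → {b9}
  b9 → ∅

φ for h: defs {b0,b4}
  DF⁺ = {b8,b9}

Answer: ["b8", "b9"]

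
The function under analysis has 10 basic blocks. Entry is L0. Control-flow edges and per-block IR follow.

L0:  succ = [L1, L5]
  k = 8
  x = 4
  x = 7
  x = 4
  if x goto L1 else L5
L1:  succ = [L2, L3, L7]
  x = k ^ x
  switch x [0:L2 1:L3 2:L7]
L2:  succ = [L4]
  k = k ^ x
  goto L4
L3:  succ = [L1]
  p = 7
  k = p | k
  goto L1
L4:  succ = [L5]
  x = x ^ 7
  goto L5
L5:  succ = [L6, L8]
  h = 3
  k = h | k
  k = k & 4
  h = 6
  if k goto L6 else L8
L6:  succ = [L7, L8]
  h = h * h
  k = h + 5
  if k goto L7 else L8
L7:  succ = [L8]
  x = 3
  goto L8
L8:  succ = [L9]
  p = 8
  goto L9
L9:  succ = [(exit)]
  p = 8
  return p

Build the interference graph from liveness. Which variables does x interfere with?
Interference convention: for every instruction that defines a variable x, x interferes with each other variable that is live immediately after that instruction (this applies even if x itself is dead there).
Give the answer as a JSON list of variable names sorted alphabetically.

Answer: ["k", "p"]

Derivation:
def/use:
  L0 def {k,x} use ∅
  L1 def {x} use {k,x}
  L2 def {k} use {k,x}
  L3 def {k,p} use {k}
  L4 def {x} use {x}
  L5 def {h,k} use {k}
  L6 def {h,k} use {h}
  L7 def {x} use ∅
  L8 def {p} use ∅
  L9 def {p} use ∅

Backward fixpoint:
  live L0: ∅→{k,x}
  live L1: {k,x}→{k,x}
  live L2: {k,x}→{k,x}
  live L3: {k,x}→{k,x}
  live L4: {k,x}→{k}
  live L5: {k}→{h}
  live L6: {h}→∅
  live L7: ∅→∅
  live L8: ∅→∅
  live L9: ∅→∅

Interfere edges:
  h: {k}
  k: {h,p,x}
  p: {k,x}
  x: {k,p}

N(x) = ["k", "p"]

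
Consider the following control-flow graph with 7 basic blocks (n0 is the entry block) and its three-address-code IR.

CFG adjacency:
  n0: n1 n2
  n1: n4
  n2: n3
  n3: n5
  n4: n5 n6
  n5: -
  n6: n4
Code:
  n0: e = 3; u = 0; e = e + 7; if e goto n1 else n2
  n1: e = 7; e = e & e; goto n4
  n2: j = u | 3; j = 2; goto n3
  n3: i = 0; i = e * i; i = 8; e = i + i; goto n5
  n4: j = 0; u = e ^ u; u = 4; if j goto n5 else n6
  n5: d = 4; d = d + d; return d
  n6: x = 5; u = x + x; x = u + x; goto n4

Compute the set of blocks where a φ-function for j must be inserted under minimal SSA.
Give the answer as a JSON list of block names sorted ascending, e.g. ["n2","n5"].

idom tree: n1←n0 n2←n0 n3←n2 n4←n1 n5←n0 n6←n4
Dom at joins:
  n4: preds {n1,n6}: {n0,n1} ∩ {n0,n1,n4,n6} = {n0,n1}; idom=n1
  n5: preds {n3,n4}: {n0,n2,n3} ∩ {n0,n1,n4} = {n0}; idom=n0

DF walk-up:
  n4←n1: walk · to n1
  n4←n6: walk n6→n4 to n1
  n5←n3: walk n3→n2 to n0
  n5←n4: walk n4→n1 to n0
  n0 → ∅
  n1 → {n5}
  n2 → {n5}
  n3 → {n5}
  n4 → {n4,n5}
  n5 → ∅
  n6 → {n4}

φ for j: defs {n2,n4}
  DF⁺ = {n4,n5}

Answer: ["n4", "n5"]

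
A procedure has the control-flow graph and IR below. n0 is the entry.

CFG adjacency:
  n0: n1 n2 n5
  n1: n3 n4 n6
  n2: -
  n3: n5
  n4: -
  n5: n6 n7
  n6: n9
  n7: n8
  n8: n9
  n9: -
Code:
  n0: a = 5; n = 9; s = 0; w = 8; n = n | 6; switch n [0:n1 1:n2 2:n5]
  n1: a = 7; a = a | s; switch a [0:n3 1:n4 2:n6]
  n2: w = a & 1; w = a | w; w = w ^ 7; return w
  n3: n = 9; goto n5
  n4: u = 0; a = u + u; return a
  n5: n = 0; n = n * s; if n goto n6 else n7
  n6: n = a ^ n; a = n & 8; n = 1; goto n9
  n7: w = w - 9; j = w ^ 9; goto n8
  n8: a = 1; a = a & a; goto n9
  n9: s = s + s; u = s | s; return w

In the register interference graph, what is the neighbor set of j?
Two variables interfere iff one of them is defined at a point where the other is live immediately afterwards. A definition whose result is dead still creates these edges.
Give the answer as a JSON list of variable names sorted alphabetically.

Answer: ["s", "w"]

Working:
Per-block:
  n0: {a,n,s,w} / ∅
  n1: {a} / {s}
  n2: {w} / {a}
  n3: {n} / ∅
  n4: {a,u} / ∅
  n5: {n} / {s}
  n6: {a,n} / {a,n}
  n7: {j,w} / {w}
  n8: {a} / ∅
  n9: {s,u} / {s,w}

Live sets:
  live n0: ∅→{a,n,s,w}
  live n1: {n,s,w}→{a,n,s,w}
  live n2: {a}→∅
  live n3: {a,s,w}→{a,s,w}
  live n4: ∅→∅
  live n5: {a,s,w}→{a,n,s,w}
  live n6: {a,n,s,w}→{s,w}
  live n7: {s,w}→{s,w}
  live n8: {s,w}→{s,w}
  live n9: {s,w}→∅

Interference:
  a — {n,s,w}
  j — {s,w}
  n — {a,s,w}
  s — {a,j,n,w}
  u — {w}
  w — {a,j,n,s,u}

N(j) = ["s", "w"]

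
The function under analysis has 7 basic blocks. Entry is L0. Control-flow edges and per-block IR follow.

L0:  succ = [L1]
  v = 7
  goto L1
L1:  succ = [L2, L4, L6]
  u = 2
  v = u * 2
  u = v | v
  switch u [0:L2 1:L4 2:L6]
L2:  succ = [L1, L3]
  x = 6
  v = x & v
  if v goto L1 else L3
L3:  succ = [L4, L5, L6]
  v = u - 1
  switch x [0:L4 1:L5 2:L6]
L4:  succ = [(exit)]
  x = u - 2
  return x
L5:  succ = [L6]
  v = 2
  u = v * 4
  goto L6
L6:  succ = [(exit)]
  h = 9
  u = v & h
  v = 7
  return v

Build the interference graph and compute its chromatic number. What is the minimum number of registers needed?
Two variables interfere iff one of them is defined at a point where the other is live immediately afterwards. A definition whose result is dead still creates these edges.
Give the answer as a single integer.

def/use:
  L0 def {v} use ∅
  L1 def {u,v} use ∅
  L2 def {v,x} use {v}
  L3 def {v} use {u,x}
  L4 def {x} use {u}
  L5 def {u,v} use ∅
  L6 def {h,u,v} use {v}

Backward fixpoint:
  L0 li=∅ lo=∅
  L1 li=∅ lo={u,v}
  L2 li={u,v} lo={u,x}
  L3 li={u,x} lo={u,v}
  L4 li={u} lo=∅
  L5 li=∅ lo={v}
  L6 li={v} lo=∅

Interfere edges:
  h — {v}
  u — {v,x}
  v — {h,u,x}
  x — {u,v}

Registers:
  {u,v,x} pairwise interfere (3-clique) ⇒ χ ≥ 3
  assign h→r1 u→r1 v→r0 x→r2 — no edge inside a register ⇒ χ ≤ 3
  χ = 3

Answer: 3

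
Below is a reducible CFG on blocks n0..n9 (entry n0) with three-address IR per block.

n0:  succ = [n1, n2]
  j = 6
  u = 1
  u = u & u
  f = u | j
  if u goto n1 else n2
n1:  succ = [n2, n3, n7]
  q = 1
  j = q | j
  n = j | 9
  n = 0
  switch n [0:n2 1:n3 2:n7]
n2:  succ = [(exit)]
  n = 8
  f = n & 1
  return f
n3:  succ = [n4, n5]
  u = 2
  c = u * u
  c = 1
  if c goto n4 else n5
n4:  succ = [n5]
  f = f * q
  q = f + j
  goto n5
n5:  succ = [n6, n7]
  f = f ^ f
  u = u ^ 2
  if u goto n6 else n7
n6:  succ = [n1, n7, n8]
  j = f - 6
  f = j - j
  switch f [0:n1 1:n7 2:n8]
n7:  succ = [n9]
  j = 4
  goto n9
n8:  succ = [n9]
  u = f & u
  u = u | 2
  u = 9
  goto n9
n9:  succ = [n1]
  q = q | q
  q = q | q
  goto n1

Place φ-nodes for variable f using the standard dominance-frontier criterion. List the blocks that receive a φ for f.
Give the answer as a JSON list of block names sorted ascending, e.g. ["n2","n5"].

Answer: ["n1", "n2", "n5", "n7", "n9"]

Derivation:
idom tree: n1←n0 n2←n0 n3←n1 n4←n3 n5←n3 n6←n5 n7←n1 n8←n6 n9←n1
Join-block Dom:
  n1: preds {n0,n6,n9}: {n0} ∩ {n0,n1,n3,n5,n6} ∩ {n0,n1,n9} = {n0}; idom=n0
  n2: preds {n0,n1}: {n0} ∩ {n0,n1} = {n0}; idom=n0
  n5: preds {n3,n4}: {n0,n1,n3} ∩ {n0,n1,n3,n4} = {n0,n1,n3}; idom=n3
  n7: preds {n1,n5,n6}: {n0,n1} ∩ {n0,n1,n3,n5} ∩ {n0,n1,n3,n5,n6} = {n0,n1}; idom=n1
  n9: preds {n7,n8}: {n0,n1,n7} ∩ {n0,n1,n3,n5,n6,n8} = {n0,n1}; idom=n1

Frontier:
  join n1 pred n0: · stop@n0
  join n1 pred n6: n6→n5→n3→n1 stop@n0
  join n1 pred n9: n9→n1 stop@n0
  join n2 pred n0: · stop@n0
  join n2 pred n1: n1 stop@n0
  join n5 pred n3: · stop@n3
  join n5 pred n4: n4 stop@n3
  join n7 pred n1: · stop@n1
  join n7 pred n5: n5→n3 stop@n1
  join n7 pred n6: n6→n5→n3 stop@n1
  join n9 pred n7: n7 stop@n1
  join n9 pred n8: n8→n6→n5→n3 stop@n1
  n0: DF=∅
  n1: DF={n1,n2}
  n2: DF=∅
  n3: DF={n1,n7,n9}
  n4: DF={n5}
  n5: DF={n1,n7,n9}
  n6: DF={n1,n7,n9}
  n7: DF={n9}
  n8: DF={n9}
  n9: DF={n1}

φ for f: defs {n0,n2,n4,n5,n6}
  DF⁺ = {n1,n2,n5,n7,n9}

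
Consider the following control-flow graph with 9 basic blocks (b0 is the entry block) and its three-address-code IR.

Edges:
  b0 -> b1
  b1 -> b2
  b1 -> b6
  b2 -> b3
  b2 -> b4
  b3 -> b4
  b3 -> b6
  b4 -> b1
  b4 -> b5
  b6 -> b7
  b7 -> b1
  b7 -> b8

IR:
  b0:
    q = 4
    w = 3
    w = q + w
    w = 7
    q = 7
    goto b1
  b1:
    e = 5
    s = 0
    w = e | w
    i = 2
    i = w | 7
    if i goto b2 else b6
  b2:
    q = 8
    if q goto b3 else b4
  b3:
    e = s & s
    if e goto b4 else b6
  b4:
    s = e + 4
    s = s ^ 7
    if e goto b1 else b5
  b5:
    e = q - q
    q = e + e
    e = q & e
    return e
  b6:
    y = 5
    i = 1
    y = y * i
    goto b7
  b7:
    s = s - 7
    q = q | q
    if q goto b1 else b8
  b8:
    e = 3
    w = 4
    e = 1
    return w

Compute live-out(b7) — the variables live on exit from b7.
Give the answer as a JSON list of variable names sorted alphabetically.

Answer: ["q", "w"]

Analysis:
def/use:
  b0: {q,w} / ∅
  b1: {e,i,s,w} / {w}
  b2: {q} / ∅
  b3: {e} / {s}
  b4: {s} / {e}
  b5: {e,q} / {q}
  b6: {i,y} / ∅
  b7: {q,s} / {q,s}
  b8: {e,w} / ∅

Live sets:
  b0: in=∅ out={q,w}
  b1: in={q,w} out={e,q,s,w}
  b2: in={e,s,w} out={e,q,s,w}
  b3: in={q,s,w} out={e,q,s,w}
  b4: in={e,q,w} out={q,w}
  b5: in={q} out=∅
  b6: in={q,s,w} out={q,s,w}
  b7: in={q,s,w} out={q,w}
  b8: in=∅ out=∅

live-out(b7) = ["q", "w"]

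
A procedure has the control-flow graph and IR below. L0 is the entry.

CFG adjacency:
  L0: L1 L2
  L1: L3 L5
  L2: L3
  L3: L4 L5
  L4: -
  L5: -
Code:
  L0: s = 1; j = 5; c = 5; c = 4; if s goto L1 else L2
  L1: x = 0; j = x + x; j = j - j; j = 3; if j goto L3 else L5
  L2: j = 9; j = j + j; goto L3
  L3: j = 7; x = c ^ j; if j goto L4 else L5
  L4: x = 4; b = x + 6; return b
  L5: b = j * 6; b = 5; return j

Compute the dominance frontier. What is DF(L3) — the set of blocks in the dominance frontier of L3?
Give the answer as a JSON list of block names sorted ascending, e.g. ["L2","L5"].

idom tree: L1←L0 L2←L0 L3←L0 L4←L3 L5←L0
Dom at joins:
  L3: preds {L1,L2}: {L0,L1} ∩ {L0,L2} = {L0}; idom=L0
  L5: preds {L1,L3}: {L0,L1} ∩ {L0,L3} = {L0}; idom=L0

Frontier:
  L3←L1: walk L1 to L0
  L3←L2: walk L2 to L0
  L5←L1: walk L1 to L0
  L5←L3: walk L3 to L0
  L0: DF=∅
  L1: DF={L3,L5}
  L2: DF={L3}
  L3: DF={L5}
  L4: DF=∅
  L5: DF=∅

DF(L3) = ["L5"]

Answer: ["L5"]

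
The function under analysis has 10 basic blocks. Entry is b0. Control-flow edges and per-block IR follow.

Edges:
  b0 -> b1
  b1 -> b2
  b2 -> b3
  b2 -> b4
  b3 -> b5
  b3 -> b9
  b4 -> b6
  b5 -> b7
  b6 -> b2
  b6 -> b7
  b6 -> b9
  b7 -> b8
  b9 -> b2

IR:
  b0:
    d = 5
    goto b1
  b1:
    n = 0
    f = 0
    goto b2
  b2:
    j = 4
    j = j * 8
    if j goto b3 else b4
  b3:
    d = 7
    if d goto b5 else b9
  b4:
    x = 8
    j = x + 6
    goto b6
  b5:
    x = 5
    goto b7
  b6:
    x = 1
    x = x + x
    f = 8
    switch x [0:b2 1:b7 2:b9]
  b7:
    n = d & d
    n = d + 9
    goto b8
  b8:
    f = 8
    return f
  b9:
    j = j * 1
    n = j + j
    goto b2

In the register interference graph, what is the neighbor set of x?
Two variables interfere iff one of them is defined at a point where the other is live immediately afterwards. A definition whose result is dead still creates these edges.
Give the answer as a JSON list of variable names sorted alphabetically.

Answer: ["d", "f", "j"]

Derivation:
Per-block:
  b0: def={d} ue=∅
  b1: def={f,n} ue=∅
  b2: def={j} ue=∅
  b3: def={d} ue=∅
  b4: def={j,x} ue=∅
  b5: def={x} ue=∅
  b6: def={f,x} ue=∅
  b7: def={n} ue={d}
  b8: def={f} ue=∅
  b9: def={j,n} ue={j}

Liveness:
  b0: in=∅ out={d}
  b1: in={d} out={d}
  b2: in={d} out={d,j}
  b3: in={j} out={d,j}
  b4: in={d} out={d,j}
  b5: in={d} out={d}
  b6: in={d,j} out={d,j}
  b7: in={d} out=∅
  b8: in=∅ out=∅
  b9: in={d,j} out={d}

Conflict graph:
  d: {f,j,n,x}
  f: {d,j,x}
  j: {d,f,x}
  n: {d}
  x: {d,f,j}

N(x) = ["d", "f", "j"]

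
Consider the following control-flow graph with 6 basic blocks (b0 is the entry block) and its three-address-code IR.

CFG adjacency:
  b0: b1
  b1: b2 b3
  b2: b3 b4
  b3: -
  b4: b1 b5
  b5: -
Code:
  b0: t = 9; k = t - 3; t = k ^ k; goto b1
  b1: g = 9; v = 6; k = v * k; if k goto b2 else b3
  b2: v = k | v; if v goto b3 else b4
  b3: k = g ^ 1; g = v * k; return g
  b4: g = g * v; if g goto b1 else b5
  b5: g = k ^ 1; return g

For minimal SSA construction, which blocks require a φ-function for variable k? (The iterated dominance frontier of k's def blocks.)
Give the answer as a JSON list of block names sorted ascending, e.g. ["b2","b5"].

idom tree: b1←b0 b2←b1 b3←b1 b4←b2 b5←b4
Join-block Dom:
  b1: preds {b0,b4}: {b0} ∩ {b0,b1,b2,b4} = {b0}; idom=b0
  b3: preds {b1,b2}: {b0,b1} ∩ {b0,b1,b2} = {b0,b1}; idom=b1

DF derivation:
  b1←b0: walk · to b0
  b1←b4: walk b4→b2→b1 to b0
  b3←b1: walk · to b1
  b3←b2: walk b2 to b1
  b0: DF=∅
  b1: DF={b1}
  b2: DF={b1,b3}
  b3: DF=∅
  b4: DF={b1}
  b5: DF=∅

φ for k: defs {b0,b1,b3}
  DF⁺ = {b1}

Answer: ["b1"]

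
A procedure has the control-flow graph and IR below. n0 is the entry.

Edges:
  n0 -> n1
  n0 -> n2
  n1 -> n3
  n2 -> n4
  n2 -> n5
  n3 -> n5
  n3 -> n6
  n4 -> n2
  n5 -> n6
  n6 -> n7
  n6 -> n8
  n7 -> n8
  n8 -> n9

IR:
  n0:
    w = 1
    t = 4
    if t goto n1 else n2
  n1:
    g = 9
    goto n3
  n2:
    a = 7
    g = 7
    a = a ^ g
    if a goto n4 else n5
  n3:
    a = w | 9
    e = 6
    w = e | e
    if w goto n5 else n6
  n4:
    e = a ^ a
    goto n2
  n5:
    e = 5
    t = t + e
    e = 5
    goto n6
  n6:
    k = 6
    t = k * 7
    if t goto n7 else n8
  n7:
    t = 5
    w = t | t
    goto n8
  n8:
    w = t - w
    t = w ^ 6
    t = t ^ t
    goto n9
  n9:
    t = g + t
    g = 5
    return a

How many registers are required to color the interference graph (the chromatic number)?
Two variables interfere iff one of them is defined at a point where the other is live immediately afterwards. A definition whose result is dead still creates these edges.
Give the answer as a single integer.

Per-block:
  n0: def={t,w} ue=∅
  n1: def={g} ue=∅
  n2: def={a,g} ue=∅
  n3: def={a,e,w} ue={w}
  n4: def={e} ue={a}
  n5: def={e,t} ue={t}
  n6: def={k,t} ue=∅
  n7: def={t,w} ue=∅
  n8: def={t,w} ue={t,w}
  n9: def={g,t} ue={a,g,t}

Backward fixpoint:
  n0: in=∅ out={t,w}
  n1: in={t,w} out={g,t,w}
  n2: in={t,w} out={a,g,t,w}
  n3: in={g,t,w} out={a,g,t,w}
  n4: in={a,t,w} out={t,w}
  n5: in={a,g,t,w} out={a,g,w}
  n6: in={a,g,w} out={a,g,t,w}
  n7: in={a,g} out={a,g,t,w}
  n8: in={a,g,t,w} out={a,g,t}
  n9: in={a,g,t} out=∅

Interference:
  a — {e,g,k,t,w}
  e — {a,g,t,w}
  g — {a,e,k,t,w}
  k — {a,g,w}
  t — {a,e,g,w}
  w — {a,e,g,k,t}

Chromatic number:
  lower bound: {a,e,g,t,w} mutually conflict ⇒ χ ≥ 5
  assign a→R0 e→R3 g→R1 k→R3 t→R4 w→R2 — no edge inside a register ⇒ χ ≤ 5
  χ = 5

Answer: 5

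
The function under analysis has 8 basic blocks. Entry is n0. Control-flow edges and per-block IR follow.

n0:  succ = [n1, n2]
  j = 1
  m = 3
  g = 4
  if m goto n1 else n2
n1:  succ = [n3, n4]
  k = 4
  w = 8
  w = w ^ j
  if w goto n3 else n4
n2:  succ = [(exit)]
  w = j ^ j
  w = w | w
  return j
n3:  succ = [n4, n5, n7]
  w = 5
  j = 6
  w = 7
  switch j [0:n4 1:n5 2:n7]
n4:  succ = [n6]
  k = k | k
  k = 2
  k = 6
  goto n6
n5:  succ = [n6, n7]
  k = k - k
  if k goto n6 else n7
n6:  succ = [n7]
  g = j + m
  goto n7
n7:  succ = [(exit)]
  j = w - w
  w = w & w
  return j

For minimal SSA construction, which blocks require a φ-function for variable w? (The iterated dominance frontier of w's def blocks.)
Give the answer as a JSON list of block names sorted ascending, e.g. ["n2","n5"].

Answer: ["n4", "n6", "n7"]

Working:
idom tree: n1←n0 n2←n0 n3←n1 n4←n1 n5←n3 n6←n1 n7←n1
Join-block Dom:
  n4: preds {n1,n3}: {n0,n1} ∩ {n0,n1,n3} = {n0,n1}; idom=n1
  n6: preds {n4,n5}: {n0,n1,n4} ∩ {n0,n1,n3,n5} = {n0,n1}; idom=n1
  n7: preds {n3,n5,n6}: {n0,n1,n3} ∩ {n0,n1,n3,n5} ∩ {n0,n1,n6} = {n0,n1}; idom=n1

DF walk-up:
  join n4 pred n1: · stop@n1
  join n4 pred n3: n3 stop@n1
  join n6 pred n4: n4 stop@n1
  join n6 pred n5: n5→n3 stop@n1
  join n7 pred n3: n3 stop@n1
  join n7 pred n5: n5→n3 stop@n1
  join n7 pred n6: n6 stop@n1
  DF(n0)=∅
  DF(n1)=∅
  DF(n2)=∅
  DF(n3)={n4,n6,n7}
  DF(n4)={n6}
  DF(n5)={n6,n7}
  DF(n6)={n7}
  DF(n7)=∅

φ for w: defs {n1,n2,n3,n7}
  DF⁺ = {n4,n6,n7}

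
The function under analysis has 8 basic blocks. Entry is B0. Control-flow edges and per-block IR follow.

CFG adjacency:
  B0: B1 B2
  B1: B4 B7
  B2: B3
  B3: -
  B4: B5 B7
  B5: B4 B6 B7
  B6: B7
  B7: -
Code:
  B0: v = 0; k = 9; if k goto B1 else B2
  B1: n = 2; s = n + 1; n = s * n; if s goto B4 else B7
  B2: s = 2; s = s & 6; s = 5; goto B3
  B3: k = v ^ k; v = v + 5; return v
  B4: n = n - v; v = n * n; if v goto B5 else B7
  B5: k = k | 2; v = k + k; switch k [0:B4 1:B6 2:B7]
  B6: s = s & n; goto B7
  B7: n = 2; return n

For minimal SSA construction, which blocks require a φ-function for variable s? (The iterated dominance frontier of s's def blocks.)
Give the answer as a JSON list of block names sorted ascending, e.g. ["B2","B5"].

idom tree: B1←B0 B2←B0 B3←B2 B4←B1 B5←B4 B6←B5 B7←B1
Dom at joins:
  B4: preds {B1,B5}: {B0,B1} ∩ {B0,B1,B4,B5} = {B0,B1}; idom=B1
  B7: preds {B1,B4,B5,B6}: {B0,B1} ∩ {B0,B1,B4} ∩ {B0,B1,B4,B5} ∩ {B0,B1,B4,B5,B6} = {B0,B1}; idom=B1

DF derivation:
  B4←B1: walk · to B1
  B4←B5: walk B5→B4 to B1
  B7←B1: walk · to B1
  B7←B4: walk B4 to B1
  B7←B5: walk B5→B4 to B1
  B7←B6: walk B6→B5→B4 to B1
  B0: DF=∅
  B1: DF=∅
  B2: DF=∅
  B3: DF=∅
  B4: DF={B4,B7}
  B5: DF={B4,B7}
  B6: DF={B7}
  B7: DF=∅

φ for s: defs {B1,B2,B6}
  DF⁺ = {B7}

Answer: ["B7"]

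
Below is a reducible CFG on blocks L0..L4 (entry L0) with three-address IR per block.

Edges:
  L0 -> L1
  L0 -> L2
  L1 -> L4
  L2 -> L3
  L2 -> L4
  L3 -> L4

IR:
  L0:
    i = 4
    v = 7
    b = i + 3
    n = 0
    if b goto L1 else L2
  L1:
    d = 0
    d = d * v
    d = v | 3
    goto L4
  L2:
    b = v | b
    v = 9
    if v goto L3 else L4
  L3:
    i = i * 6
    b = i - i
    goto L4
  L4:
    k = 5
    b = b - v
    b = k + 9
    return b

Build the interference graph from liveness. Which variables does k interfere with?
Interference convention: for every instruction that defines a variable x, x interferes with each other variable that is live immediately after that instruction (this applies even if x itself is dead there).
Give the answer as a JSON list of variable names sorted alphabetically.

Answer: ["b", "v"]

Analysis:
def/use:
  L0 def {b,i,n,v} use ∅
  L1 def {d} use {v}
  L2 def {b,v} use {b,v}
  L3 def {b,i} use {i}
  L4 def {b,k} use {b,v}

Liveness:
  L0: in=∅ out={b,i,v}
  L1: in={b,v} out={b,v}
  L2: in={b,i,v} out={b,i,v}
  L3: in={i,v} out={b,v}
  L4: in={b,v} out=∅

Interference:
  b↔{d,i,k,n,v}
  d↔{b,v}
  i↔{b,n,v}
  k↔{b,v}
  n↔{b,i,v}
  v↔{b,d,i,k,n}

N(k) = ["b", "v"]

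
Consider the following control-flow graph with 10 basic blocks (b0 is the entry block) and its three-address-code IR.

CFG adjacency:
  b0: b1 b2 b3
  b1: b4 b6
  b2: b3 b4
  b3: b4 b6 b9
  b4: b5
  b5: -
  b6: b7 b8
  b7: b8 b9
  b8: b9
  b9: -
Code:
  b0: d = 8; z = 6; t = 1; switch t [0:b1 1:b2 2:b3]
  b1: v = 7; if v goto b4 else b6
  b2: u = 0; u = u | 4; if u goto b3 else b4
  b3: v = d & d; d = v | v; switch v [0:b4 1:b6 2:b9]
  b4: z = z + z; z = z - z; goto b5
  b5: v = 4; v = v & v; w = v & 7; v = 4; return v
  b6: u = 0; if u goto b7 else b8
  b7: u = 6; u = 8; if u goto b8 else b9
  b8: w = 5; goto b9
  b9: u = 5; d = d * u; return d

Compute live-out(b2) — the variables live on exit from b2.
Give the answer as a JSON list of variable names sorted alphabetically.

def/use:
  b0: {d,t,z} / ∅
  b1: {v} / ∅
  b2: {u} / ∅
  b3: {d,v} / {d}
  b4: {z} / {z}
  b5: {v,w} / ∅
  b6: {u} / ∅
  b7: {u} / ∅
  b8: {w} / ∅
  b9: {d,u} / {d}

Backward fixpoint:
  live b0: ∅→{d,z}
  live b1: {d,z}→{d,z}
  live b2: {d,z}→{d,z}
  live b3: {d,z}→{d,z}
  live b4: {z}→∅
  live b5: ∅→∅
  live b6: {d}→{d}
  live b7: {d}→{d}
  live b8: {d}→{d}
  live b9: {d}→∅

live-out(b2) = ["d", "z"]

Answer: ["d", "z"]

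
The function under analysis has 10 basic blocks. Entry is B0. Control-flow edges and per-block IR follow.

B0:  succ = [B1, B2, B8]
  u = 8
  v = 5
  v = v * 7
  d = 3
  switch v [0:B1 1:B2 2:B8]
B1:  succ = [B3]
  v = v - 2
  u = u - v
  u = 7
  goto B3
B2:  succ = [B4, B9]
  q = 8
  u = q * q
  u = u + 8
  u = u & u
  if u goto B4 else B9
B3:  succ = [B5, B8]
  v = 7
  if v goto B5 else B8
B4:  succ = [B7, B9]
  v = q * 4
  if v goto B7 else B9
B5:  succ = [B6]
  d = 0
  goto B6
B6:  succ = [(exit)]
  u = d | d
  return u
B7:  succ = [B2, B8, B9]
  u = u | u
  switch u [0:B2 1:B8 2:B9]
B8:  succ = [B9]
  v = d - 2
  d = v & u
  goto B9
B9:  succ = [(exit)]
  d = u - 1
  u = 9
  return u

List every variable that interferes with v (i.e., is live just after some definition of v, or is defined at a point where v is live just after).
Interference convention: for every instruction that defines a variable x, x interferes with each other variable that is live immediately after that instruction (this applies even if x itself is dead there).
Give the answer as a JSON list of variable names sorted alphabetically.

Answer: ["d", "u"]

Derivation:
def/use:
  B0: def={d,u,v} ue=∅
  B1: def={u,v} ue={u,v}
  B2: def={q,u} ue=∅
  B3: def={v} ue=∅
  B4: def={v} ue={q}
  B5: def={d} ue=∅
  B6: def={u} ue={d}
  B7: def={u} ue={u}
  B8: def={d,v} ue={d,u}
  B9: def={d,u} ue={u}

Liveness:
  live B0: ∅→{d,u,v}
  live B1: {d,u,v}→{d,u}
  live B2: {d}→{d,q,u}
  live B3: {d,u}→{d,u}
  live B4: {d,q,u}→{d,u}
  live B5: ∅→{d}
  live B6: {d}→∅
  live B7: {d,u}→{d,u}
  live B8: {d,u}→{u}
  live B9: {u}→∅

Interfere edges:
  d: {q,u,v}
  q: {d,u}
  u: {d,q,v}
  v: {d,u}

N(v) = ["d", "u"]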